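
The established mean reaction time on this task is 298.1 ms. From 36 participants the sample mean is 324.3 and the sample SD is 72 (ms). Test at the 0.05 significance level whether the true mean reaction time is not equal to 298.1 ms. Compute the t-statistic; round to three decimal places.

H0: μ = 298.1; H1: μ ≠ 298.1 (one-sample t-test, two-sided).
t = (x̄ − μ₀)/(s/√n) = (324.3 − 298.1)/(72/√36) = 2.183
df = n − 1 = 35
Two-sided p-value ≈ 0.0358
Since p ≈ 0.0358 < α = 0.05, reject H0; the data support H1.

2.183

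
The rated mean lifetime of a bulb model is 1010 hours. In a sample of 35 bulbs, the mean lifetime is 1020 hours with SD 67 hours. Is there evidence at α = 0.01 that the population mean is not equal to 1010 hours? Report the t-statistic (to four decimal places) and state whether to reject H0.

H0: μ = 1010; H1: μ ≠ 1010 (one-sample t-test, two-sided).
t = (x̄ − μ₀)/(s/√n) = (1020 − 1010)/(67/√35) = 0.8830
df = n − 1 = 34
Two-sided p-value ≈ 0.3834
Since p ≈ 0.3834 > α = 0.01, fail to reject H0; the evidence is not statistically significant.

t = 0.8830; fail to reject H0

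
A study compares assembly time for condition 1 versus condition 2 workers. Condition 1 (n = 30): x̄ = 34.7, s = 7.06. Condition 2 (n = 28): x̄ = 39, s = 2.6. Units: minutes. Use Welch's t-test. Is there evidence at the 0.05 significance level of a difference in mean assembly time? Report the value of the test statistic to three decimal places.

-3.117

Let group 1 = condition 1, group 2 = condition 2. H0: μ_1 = μ_2; H1: μ_1 ≠ μ_2 (Welch's two-sample t-test, two-sided).
t = (x̄_1 − x̄_2)/√(s_1²/n_1 + s_2²/n_2) = (34.7 − 39)/√(7.06²/30 + 2.6²/28) = -3.117
Welch–Satterthwaite df ≈ 37.20
Two-sided p-value ≈ 0.004
Since p ≈ 0.004 < α = 0.05, reject H0; the evidence is statistically significant.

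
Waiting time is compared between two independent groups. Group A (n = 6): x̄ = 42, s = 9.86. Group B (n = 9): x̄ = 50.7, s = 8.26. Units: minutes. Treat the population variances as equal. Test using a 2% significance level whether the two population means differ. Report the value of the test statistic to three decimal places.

Let group 1 = group A, group 2 = group B. H0: μ_1 = μ_2; H1: μ_1 ≠ μ_2 (two-sample pooled-variance t-test, two-sided).
s_p² = [(6−1)·9.86² + (9−1)·8.26²]/(6+9−2) = 79.3784
t = (42 − 50.7)/√[79.3784·(1/6 + 1/9)] = -1.853
df = n₁ + n₂ − 2 = 13
Two-sided p-value ≈ 0.0867
Since p ≈ 0.0867 > α = 0.02, fail to reject H0; the evidence is not statistically significant.

-1.853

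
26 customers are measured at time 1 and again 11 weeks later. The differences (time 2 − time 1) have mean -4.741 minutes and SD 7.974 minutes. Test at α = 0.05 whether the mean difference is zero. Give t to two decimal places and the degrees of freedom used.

t = -3.03, df = 25

H0: μ_d = 0; H1: μ_d ≠ 0 (paired t-test on the differences, two-sided).
t = d̄/(s_d/√n) = -4.741/(7.974/√26) = -3.03
df = n − 1 = 25
Two-sided p-value ≈ 0.0056
Since p ≈ 0.0056 < α = 0.05, reject H0; the data support H1.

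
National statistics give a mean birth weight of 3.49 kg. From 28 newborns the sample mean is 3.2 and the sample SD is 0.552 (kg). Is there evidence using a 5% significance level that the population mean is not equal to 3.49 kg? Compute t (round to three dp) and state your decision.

H0: μ = 3.49; H1: μ ≠ 3.49 (one-sample t-test, two-sided).
t = (x̄ − μ₀)/(s/√n) = (3.2 − 3.49)/(0.552/√28) = -2.780
df = n − 1 = 27
Two-sided p-value ≈ 0.010
Since p ≈ 0.010 < α = 0.05, reject H0; the data support H1.

t = -2.780; reject H0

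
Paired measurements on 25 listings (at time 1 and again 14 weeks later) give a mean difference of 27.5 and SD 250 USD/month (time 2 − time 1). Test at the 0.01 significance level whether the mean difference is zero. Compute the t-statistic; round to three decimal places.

H0: μ_d = 0; H1: μ_d ≠ 0 (paired t-test on the differences, two-sided).
t = d̄/(s_d/√n) = 27.5/(250/√25) = 0.550
df = n − 1 = 24
Two-sided p-value ≈ 0.5874
Since p ≈ 0.5874 > α = 0.01, fail to reject H0; the evidence is not statistically significant.

0.550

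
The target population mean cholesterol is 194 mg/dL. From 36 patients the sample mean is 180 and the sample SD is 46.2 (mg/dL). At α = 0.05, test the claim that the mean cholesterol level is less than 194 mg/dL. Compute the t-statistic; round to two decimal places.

-1.82

H0: μ = 194; H1: μ < 194 (one-sample t-test, left-tailed).
t = (x̄ − μ₀)/(s/√n) = (180 − 194)/(46.2/√36) = -1.82
df = n − 1 = 35
p-value = P(T ≤ -1.82) ≈ 0.039
Since p ≈ 0.039 < α = 0.05, reject H0; the evidence is statistically significant.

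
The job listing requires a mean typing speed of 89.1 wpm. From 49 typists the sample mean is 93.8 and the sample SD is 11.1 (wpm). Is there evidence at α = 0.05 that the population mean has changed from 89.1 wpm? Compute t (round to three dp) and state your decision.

t = 2.964; reject H0

H0: μ = 89.1; H1: μ ≠ 89.1 (one-sample t-test, two-sided).
t = (x̄ − μ₀)/(s/√n) = (93.8 − 89.1)/(11.1/√49) = 2.964
df = n − 1 = 48
Two-sided p-value ≈ 0.005
Since p ≈ 0.005 < α = 0.05, reject H0; the data support H1.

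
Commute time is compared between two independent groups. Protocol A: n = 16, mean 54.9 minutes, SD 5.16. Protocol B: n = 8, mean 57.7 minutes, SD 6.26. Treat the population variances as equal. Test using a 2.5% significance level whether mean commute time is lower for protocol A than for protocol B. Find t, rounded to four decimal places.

-1.1685

Let group 1 = protocol A, group 2 = protocol B. H0: μ_1 = μ_2; H1: μ_1 < μ_2 (two-sample pooled-variance t-test, left-tailed).
s_p² = [(16−1)·5.16² + (8−1)·6.26²]/(16+8−2) = 30.6226
t = (54.9 − 57.7)/√[30.6226·(1/16 + 1/8)] = -1.1685
df = n₁ + n₂ − 2 = 22
p-value = P(T ≤ -1.1685) ≈ 0.128
Since p ≈ 0.128 > α = 0.025, fail to reject H0; the data do not provide sufficient evidence against H0.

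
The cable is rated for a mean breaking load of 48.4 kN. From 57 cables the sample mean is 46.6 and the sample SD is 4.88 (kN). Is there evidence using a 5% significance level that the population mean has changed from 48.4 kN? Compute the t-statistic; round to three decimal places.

-2.785

H0: μ = 48.4; H1: μ ≠ 48.4 (one-sample t-test, two-sided).
t = (x̄ − μ₀)/(s/√n) = (46.6 − 48.4)/(4.88/√57) = -2.785
df = n − 1 = 56
Two-sided p-value ≈ 0.007
Since p ≈ 0.007 < α = 0.05, reject H0; the evidence is statistically significant.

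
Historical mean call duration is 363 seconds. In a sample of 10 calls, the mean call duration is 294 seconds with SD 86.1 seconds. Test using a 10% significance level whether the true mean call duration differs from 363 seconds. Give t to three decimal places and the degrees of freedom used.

H0: μ = 363; H1: μ ≠ 363 (one-sample t-test, two-sided).
t = (x̄ − μ₀)/(s/√n) = (294 − 363)/(86.1/√10) = -2.534
df = n − 1 = 9
Two-sided p-value ≈ 0.0320
Since p ≈ 0.0320 < α = 0.1, reject H0; the evidence is statistically significant.

t = -2.534, df = 9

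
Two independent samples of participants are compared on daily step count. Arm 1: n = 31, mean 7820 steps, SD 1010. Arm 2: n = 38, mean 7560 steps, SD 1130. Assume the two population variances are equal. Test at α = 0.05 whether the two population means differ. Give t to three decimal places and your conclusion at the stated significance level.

t = 0.997; fail to reject H0

Let group 1 = arm 1, group 2 = arm 2. H0: μ_1 = μ_2; H1: μ_1 ≠ μ_2 (two-sample pooled-variance t-test, two-sided).
s_p² = [(31−1)·1010² + (38−1)·1130²]/(31+38−2) = 1161910
t = (7820 − 7560)/√[1161910·(1/31 + 1/38)] = 0.997
df = n₁ + n₂ − 2 = 67
Two-sided p-value ≈ 0.323
Since p ≈ 0.323 > α = 0.05, fail to reject H0; the data do not provide sufficient evidence against H0.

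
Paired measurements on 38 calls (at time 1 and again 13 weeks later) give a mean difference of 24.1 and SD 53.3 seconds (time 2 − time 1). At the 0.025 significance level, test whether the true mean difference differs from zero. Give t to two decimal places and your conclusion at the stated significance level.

H0: μ_d = 0; H1: μ_d ≠ 0 (paired t-test on the differences, two-sided).
t = d̄/(s_d/√n) = 24.1/(53.3/√38) = 2.79
df = n − 1 = 37
Two-sided p-value ≈ 0.0083
Since p ≈ 0.0083 < α = 0.025, reject H0; the evidence is statistically significant.

t = 2.79; reject H0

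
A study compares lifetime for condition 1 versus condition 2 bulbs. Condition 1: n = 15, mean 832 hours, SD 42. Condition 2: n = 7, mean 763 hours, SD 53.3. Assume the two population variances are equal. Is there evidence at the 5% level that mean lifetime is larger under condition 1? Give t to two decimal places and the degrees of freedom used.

t = 3.30, df = 20

Let group 1 = condition 1, group 2 = condition 2. H0: μ_1 = μ_2; H1: μ_1 > μ_2 (two-sample pooled-variance t-test, right-tailed).
s_p² = [(15−1)·42² + (7−1)·53.3²]/(15+7−2) = 2087.07
t = (832 − 763)/√[2087.07·(1/15 + 1/7)] = 3.30
df = n₁ + n₂ − 2 = 20
p-value = P(T ≥ 3.30) ≈ 0.002
Since p ≈ 0.002 < α = 0.05, reject H0; the evidence is statistically significant.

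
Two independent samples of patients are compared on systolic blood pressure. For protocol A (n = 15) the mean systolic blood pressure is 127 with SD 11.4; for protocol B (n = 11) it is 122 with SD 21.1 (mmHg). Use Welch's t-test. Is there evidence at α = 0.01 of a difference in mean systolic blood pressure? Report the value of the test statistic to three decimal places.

0.713

Let group 1 = protocol A, group 2 = protocol B. H0: μ_1 = μ_2; H1: μ_1 ≠ μ_2 (Welch's two-sample t-test, two-sided).
t = (x̄_1 − x̄_2)/√(s_1²/n_1 + s_2²/n_2) = (127 − 122)/√(11.4²/15 + 21.1²/11) = 0.713
Welch–Satterthwaite df ≈ 14.27
Two-sided p-value ≈ 0.487
Since p ≈ 0.487 > α = 0.01, fail to reject H0; the data do not provide sufficient evidence against H0.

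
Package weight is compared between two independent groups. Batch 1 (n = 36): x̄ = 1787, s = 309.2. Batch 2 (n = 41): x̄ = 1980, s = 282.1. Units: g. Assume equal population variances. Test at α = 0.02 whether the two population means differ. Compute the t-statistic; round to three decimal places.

-2.864

Let group 1 = batch 1, group 2 = batch 2. H0: μ_1 = μ_2; H1: μ_1 ≠ μ_2 (two-sample pooled-variance t-test, two-sided).
s_p² = [(36−1)·309.2² + (41−1)·282.1²]/(36+41−2) = 87058.4
t = (1787 − 1980)/√[87058.4·(1/36 + 1/41)] = -2.864
df = n₁ + n₂ − 2 = 75
Two-sided p-value ≈ 0.0054
Since p ≈ 0.0054 < α = 0.02, reject H0; the data support H1.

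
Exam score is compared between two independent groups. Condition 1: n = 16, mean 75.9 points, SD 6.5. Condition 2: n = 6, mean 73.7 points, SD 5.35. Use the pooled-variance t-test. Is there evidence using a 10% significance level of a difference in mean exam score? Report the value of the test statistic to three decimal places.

Let group 1 = condition 1, group 2 = condition 2. H0: μ_1 = μ_2; H1: μ_1 ≠ μ_2 (two-sample pooled-variance t-test, two-sided).
s_p² = [(16−1)·6.5² + (6−1)·5.35²]/(16+6−2) = 38.8431
t = (75.9 − 73.7)/√[38.8431·(1/16 + 1/6)] = 0.737
df = n₁ + n₂ − 2 = 20
Two-sided p-value ≈ 0.4695
Since p ≈ 0.4695 > α = 0.1, fail to reject H0; the evidence is not statistically significant.

0.737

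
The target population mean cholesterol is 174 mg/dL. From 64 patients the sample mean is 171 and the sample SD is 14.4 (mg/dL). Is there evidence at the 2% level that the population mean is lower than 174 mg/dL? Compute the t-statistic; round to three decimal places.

H0: μ = 174; H1: μ < 174 (one-sample t-test, left-tailed).
t = (x̄ − μ₀)/(s/√n) = (171 − 174)/(14.4/√64) = -1.667
df = n − 1 = 63
p-value = P(T ≤ -1.667) ≈ 0.0503
Since p ≈ 0.0503 > α = 0.02, fail to reject H0; the data do not provide sufficient evidence against H0.

-1.667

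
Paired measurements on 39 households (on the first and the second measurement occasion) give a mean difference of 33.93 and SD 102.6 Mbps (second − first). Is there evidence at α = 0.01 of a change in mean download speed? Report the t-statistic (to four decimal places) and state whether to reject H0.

H0: μ_d = 0; H1: μ_d ≠ 0 (paired t-test on the differences, two-sided).
t = d̄/(s_d/√n) = 33.93/(102.6/√39) = 2.0652
df = n − 1 = 38
Two-sided p-value ≈ 0.046
Since p ≈ 0.046 > α = 0.01, fail to reject H0; the data do not provide sufficient evidence against H0.

t = 2.0652; fail to reject H0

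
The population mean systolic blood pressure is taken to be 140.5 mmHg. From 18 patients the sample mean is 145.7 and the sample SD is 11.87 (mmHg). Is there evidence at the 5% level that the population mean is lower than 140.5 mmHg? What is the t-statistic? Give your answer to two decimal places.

1.86

H0: μ = 140.5; H1: μ < 140.5 (one-sample t-test, left-tailed).
t = (x̄ − μ₀)/(s/√n) = (145.7 − 140.5)/(11.87/√18) = 1.86
df = n − 1 = 17
p-value = P(T ≤ 1.86) ≈ 0.9598
Since p ≈ 0.9598 > α = 0.05, fail to reject H0; the data do not provide sufficient evidence against H0.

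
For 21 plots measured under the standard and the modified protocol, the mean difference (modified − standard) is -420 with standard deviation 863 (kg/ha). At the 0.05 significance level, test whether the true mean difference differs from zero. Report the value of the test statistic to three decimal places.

-2.230

H0: μ_d = 0; H1: μ_d ≠ 0 (paired t-test on the differences, two-sided).
t = d̄/(s_d/√n) = -420/(863/√21) = -2.230
df = n − 1 = 20
Two-sided p-value ≈ 0.0373
Since p ≈ 0.0373 < α = 0.05, reject H0; the data support H1.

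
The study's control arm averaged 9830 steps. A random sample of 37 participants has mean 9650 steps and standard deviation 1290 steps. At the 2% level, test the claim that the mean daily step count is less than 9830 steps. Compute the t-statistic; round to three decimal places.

H0: μ = 9830; H1: μ < 9830 (one-sample t-test, left-tailed).
t = (x̄ − μ₀)/(s/√n) = (9650 − 9830)/(1290/√37) = -0.849
df = n − 1 = 36
p-value = P(T ≤ -0.849) ≈ 0.2008
Since p ≈ 0.2008 > α = 0.02, fail to reject H0; the evidence is not statistically significant.

-0.849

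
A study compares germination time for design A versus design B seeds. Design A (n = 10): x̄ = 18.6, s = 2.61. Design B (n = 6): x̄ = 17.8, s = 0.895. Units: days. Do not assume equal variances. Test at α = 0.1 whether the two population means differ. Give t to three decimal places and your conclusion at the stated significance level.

Let group 1 = design A, group 2 = design B. H0: μ_1 = μ_2; H1: μ_1 ≠ μ_2 (Welch's two-sample t-test, two-sided).
t = (x̄_1 − x̄_2)/√(s_1²/n_1 + s_2²/n_2) = (18.6 − 17.8)/√(2.61²/10 + 0.895²/6) = 0.886
Welch–Satterthwaite df ≈ 12.04
Two-sided p-value ≈ 0.3928
Since p ≈ 0.3928 > α = 0.1, fail to reject H0; the evidence is not statistically significant.

t = 0.886; fail to reject H0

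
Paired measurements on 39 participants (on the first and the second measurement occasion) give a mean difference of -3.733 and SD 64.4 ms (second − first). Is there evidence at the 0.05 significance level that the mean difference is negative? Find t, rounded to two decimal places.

-0.36

H0: μ_d = 0; H1: μ_d < 0 (paired t-test on the differences, left-tailed).
t = d̄/(s_d/√n) = -3.733/(64.4/√39) = -0.36
df = n − 1 = 38
p-value = P(T ≤ -0.36) ≈ 0.360
Since p ≈ 0.360 > α = 0.05, fail to reject H0; the evidence is not statistically significant.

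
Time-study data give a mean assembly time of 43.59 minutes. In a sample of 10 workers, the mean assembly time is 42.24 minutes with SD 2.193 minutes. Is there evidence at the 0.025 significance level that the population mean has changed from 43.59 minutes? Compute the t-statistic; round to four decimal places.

H0: μ = 43.59; H1: μ ≠ 43.59 (one-sample t-test, two-sided).
t = (x̄ − μ₀)/(s/√n) = (42.24 − 43.59)/(2.193/√10) = -1.9467
df = n − 1 = 9
Two-sided p-value ≈ 0.083
Since p ≈ 0.083 > α = 0.025, fail to reject H0; the data do not provide sufficient evidence against H0.

-1.9467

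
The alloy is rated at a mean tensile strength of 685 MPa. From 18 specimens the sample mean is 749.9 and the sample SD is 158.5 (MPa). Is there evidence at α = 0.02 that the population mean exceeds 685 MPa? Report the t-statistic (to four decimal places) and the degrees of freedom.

H0: μ = 685; H1: μ > 685 (one-sample t-test, right-tailed).
t = (x̄ − μ₀)/(s/√n) = (749.9 − 685)/(158.5/√18) = 1.7372
df = n − 1 = 17
p-value = P(T ≥ 1.7372) ≈ 0.050
Since p ≈ 0.050 > α = 0.02, fail to reject H0; the evidence is not statistically significant.

t = 1.7372, df = 17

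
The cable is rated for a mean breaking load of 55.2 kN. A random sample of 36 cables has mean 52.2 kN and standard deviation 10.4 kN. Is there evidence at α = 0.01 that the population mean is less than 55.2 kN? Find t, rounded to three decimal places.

-1.731

H0: μ = 55.2; H1: μ < 55.2 (one-sample t-test, left-tailed).
t = (x̄ − μ₀)/(s/√n) = (52.2 − 55.2)/(10.4/√36) = -1.731
df = n − 1 = 35
p-value = P(T ≤ -1.731) ≈ 0.046
Since p ≈ 0.046 > α = 0.01, fail to reject H0; the data do not provide sufficient evidence against H0.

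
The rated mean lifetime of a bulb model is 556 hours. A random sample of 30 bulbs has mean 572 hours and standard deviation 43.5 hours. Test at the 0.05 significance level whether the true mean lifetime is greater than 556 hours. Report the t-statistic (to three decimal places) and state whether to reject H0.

t = 2.015; reject H0

H0: μ = 556; H1: μ > 556 (one-sample t-test, right-tailed).
t = (x̄ − μ₀)/(s/√n) = (572 − 556)/(43.5/√30) = 2.015
df = n − 1 = 29
p-value = P(T ≥ 2.015) ≈ 0.027
Since p ≈ 0.027 < α = 0.05, reject H0; the evidence is statistically significant.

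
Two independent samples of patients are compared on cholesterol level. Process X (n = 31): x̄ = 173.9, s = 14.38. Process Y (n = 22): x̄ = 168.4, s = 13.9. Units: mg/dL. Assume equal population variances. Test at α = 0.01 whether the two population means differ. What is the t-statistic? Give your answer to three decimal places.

Let group 1 = process X, group 2 = process Y. H0: μ_1 = μ_2; H1: μ_1 ≠ μ_2 (two-sample pooled-variance t-test, two-sided).
s_p² = [(31−1)·14.38² + (22−1)·13.9²]/(31+22−2) = 201.195
t = (173.9 − 168.4)/√[201.195·(1/31 + 1/22)] = 1.391
df = n₁ + n₂ − 2 = 51
Two-sided p-value ≈ 0.1703
Since p ≈ 0.1703 > α = 0.01, fail to reject H0; the evidence is not statistically significant.

1.391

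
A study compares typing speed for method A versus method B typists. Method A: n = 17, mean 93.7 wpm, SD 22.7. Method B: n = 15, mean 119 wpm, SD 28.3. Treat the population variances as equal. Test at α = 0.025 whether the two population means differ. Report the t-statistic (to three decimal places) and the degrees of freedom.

Let group 1 = method A, group 2 = method B. H0: μ_1 = μ_2; H1: μ_1 ≠ μ_2 (two-sample pooled-variance t-test, two-sided).
s_p² = [(17−1)·22.7² + (15−1)·28.3²]/(17+15−2) = 648.57
t = (93.7 − 119)/√[648.57·(1/17 + 1/15)] = -2.804
df = n₁ + n₂ − 2 = 30
Two-sided p-value ≈ 0.009
Since p ≈ 0.009 < α = 0.025, reject H0; the evidence is statistically significant.

t = -2.804, df = 30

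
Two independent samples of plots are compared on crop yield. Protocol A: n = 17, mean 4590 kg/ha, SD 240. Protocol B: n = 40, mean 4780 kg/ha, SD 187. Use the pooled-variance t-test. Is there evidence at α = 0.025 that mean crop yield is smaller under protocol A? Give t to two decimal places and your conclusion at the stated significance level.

t = -3.22; reject H0

Let group 1 = protocol A, group 2 = protocol B. H0: μ_1 = μ_2; H1: μ_1 < μ_2 (two-sample pooled-variance t-test, left-tailed).
s_p² = [(17−1)·240² + (40−1)·187²]/(17+40−2) = 41552.6
t = (4590 − 4780)/√[41552.6·(1/17 + 1/40)] = -3.22
df = n₁ + n₂ − 2 = 55
p-value = P(T ≤ -3.22) ≈ 0.0011
Since p ≈ 0.0011 < α = 0.025, reject H0; the data support H1.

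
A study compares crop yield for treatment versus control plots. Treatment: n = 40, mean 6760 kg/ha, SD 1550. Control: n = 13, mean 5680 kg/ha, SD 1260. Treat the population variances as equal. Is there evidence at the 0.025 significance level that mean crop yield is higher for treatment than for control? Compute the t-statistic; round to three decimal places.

2.275

Let group 1 = treatment, group 2 = control. H0: μ_1 = μ_2; H1: μ_1 > μ_2 (two-sample pooled-variance t-test, right-tailed).
s_p² = [(40−1)·1550² + (13−1)·1260²]/(40+13−2) = 2210760
t = (6760 − 5680)/√[2210760·(1/40 + 1/13)] = 2.275
df = n₁ + n₂ − 2 = 51
p-value = P(T ≥ 2.275) ≈ 0.0136
Since p ≈ 0.0136 < α = 0.025, reject H0; the data support H1.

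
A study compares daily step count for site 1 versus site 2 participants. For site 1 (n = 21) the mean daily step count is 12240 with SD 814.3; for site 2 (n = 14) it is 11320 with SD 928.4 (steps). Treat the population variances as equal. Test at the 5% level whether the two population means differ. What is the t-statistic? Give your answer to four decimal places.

Let group 1 = site 1, group 2 = site 2. H0: μ_1 = μ_2; H1: μ_1 ≠ μ_2 (two-sample pooled-variance t-test, two-sided).
s_p² = [(21−1)·814.3² + (14−1)·928.4²]/(21+14−2) = 741416
t = (12240 − 11320)/√[741416·(1/21 + 1/14)] = 3.0967
df = n₁ + n₂ − 2 = 33
Two-sided p-value ≈ 0.004
Since p ≈ 0.004 < α = 0.05, reject H0; the data support H1.

3.0967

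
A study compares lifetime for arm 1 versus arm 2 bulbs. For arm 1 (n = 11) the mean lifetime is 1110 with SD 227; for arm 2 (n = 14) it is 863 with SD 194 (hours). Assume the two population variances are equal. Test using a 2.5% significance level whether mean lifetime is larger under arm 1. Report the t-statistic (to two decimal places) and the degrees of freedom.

t = 2.93, df = 23

Let group 1 = arm 1, group 2 = arm 2. H0: μ_1 = μ_2; H1: μ_1 > μ_2 (two-sample pooled-variance t-test, right-tailed).
s_p² = [(11−1)·227² + (14−1)·194²]/(11+14−2) = 43676.4
t = (1110 − 863)/√[43676.4·(1/11 + 1/14)] = 2.93
df = n₁ + n₂ − 2 = 23
p-value = P(T ≥ 2.93) ≈ 0.004
Since p ≈ 0.004 < α = 0.025, reject H0; the data support H1.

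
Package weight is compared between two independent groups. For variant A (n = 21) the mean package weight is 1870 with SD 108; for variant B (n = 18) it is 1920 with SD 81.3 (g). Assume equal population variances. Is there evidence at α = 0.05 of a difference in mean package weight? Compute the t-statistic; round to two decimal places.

Let group 1 = variant A, group 2 = variant B. H0: μ_1 = μ_2; H1: μ_1 ≠ μ_2 (two-sample pooled-variance t-test, two-sided).
s_p² = [(21−1)·108² + (18−1)·81.3²]/(21+18−2) = 9341.75
t = (1870 − 1920)/√[9341.75·(1/21 + 1/18)] = -1.61
df = n₁ + n₂ − 2 = 37
Two-sided p-value ≈ 0.116
Since p ≈ 0.116 > α = 0.05, fail to reject H0; the data do not provide sufficient evidence against H0.

-1.61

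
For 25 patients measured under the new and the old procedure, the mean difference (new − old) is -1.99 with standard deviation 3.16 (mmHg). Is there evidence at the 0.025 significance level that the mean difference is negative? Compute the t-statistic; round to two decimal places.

-3.15

H0: μ_d = 0; H1: μ_d < 0 (paired t-test on the differences, left-tailed).
t = d̄/(s_d/√n) = -1.99/(3.16/√25) = -3.15
df = n − 1 = 24
p-value = P(T ≤ -3.15) ≈ 0.0022
Since p ≈ 0.0022 < α = 0.025, reject H0; the data support H1.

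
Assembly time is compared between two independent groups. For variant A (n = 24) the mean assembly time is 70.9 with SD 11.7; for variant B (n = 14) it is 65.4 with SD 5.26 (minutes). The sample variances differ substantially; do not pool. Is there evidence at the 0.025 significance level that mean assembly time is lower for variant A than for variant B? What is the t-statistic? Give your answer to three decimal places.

1.985

Let group 1 = variant A, group 2 = variant B. H0: μ_1 = μ_2; H1: μ_1 < μ_2 (Welch's two-sample t-test, left-tailed).
t = (x̄_1 − x̄_2)/√(s_1²/n_1 + s_2²/n_2) = (70.9 − 65.4)/√(11.7²/24 + 5.26²/14) = 1.985
Welch–Satterthwaite df ≈ 34.39
p-value = P(T ≤ 1.985) ≈ 0.9724
Since p ≈ 0.9724 > α = 0.025, fail to reject H0; the evidence is not statistically significant.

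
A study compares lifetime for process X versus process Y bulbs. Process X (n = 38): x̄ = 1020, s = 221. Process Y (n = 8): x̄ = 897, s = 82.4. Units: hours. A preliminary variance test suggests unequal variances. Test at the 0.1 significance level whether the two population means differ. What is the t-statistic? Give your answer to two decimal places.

2.66

Let group 1 = process X, group 2 = process Y. H0: μ_1 = μ_2; H1: μ_1 ≠ μ_2 (Welch's two-sample t-test, two-sided).
t = (x̄_1 − x̄_2)/√(s_1²/n_1 + s_2²/n_2) = (1020 − 897)/√(221²/38 + 82.4²/8) = 2.66
Welch–Satterthwaite df ≈ 30.86
Two-sided p-value ≈ 0.0122
Since p ≈ 0.0122 < α = 0.1, reject H0; the data support H1.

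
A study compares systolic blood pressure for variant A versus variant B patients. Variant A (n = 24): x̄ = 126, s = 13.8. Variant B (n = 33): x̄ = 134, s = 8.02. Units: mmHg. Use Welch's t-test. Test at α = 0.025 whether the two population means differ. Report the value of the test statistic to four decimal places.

-2.5446

Let group 1 = variant A, group 2 = variant B. H0: μ_1 = μ_2; H1: μ_1 ≠ μ_2 (Welch's two-sample t-test, two-sided).
t = (x̄_1 − x̄_2)/√(s_1²/n_1 + s_2²/n_2) = (126 − 134)/√(13.8²/24 + 8.02²/33) = -2.5446
Welch–Satterthwaite df ≈ 34.20
Two-sided p-value ≈ 0.016
Since p ≈ 0.016 < α = 0.025, reject H0; the evidence is statistically significant.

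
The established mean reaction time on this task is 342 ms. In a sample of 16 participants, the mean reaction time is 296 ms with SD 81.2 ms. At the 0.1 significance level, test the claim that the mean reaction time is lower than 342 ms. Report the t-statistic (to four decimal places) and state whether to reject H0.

H0: μ = 342; H1: μ < 342 (one-sample t-test, left-tailed).
t = (x̄ − μ₀)/(s/√n) = (296 − 342)/(81.2/√16) = -2.2660
df = n − 1 = 15
p-value = P(T ≤ -2.2660) ≈ 0.019
Since p ≈ 0.019 < α = 0.1, reject H0; the evidence is statistically significant.

t = -2.2660; reject H0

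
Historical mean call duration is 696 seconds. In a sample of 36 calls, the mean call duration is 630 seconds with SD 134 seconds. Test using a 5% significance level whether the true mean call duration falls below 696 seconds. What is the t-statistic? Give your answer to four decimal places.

H0: μ = 696; H1: μ < 696 (one-sample t-test, left-tailed).
t = (x̄ − μ₀)/(s/√n) = (630 − 696)/(134/√36) = -2.9552
df = n − 1 = 35
p-value = P(T ≤ -2.9552) ≈ 0.0028
Since p ≈ 0.0028 < α = 0.05, reject H0; the data support H1.

-2.9552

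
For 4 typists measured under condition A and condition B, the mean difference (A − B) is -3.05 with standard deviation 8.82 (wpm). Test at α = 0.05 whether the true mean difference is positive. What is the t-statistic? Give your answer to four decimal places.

H0: μ_d = 0; H1: μ_d > 0 (paired t-test on the differences, right-tailed).
t = d̄/(s_d/√n) = -3.05/(8.82/√4) = -0.6916
df = n − 1 = 3
p-value = P(T ≥ -0.6916) ≈ 0.731
Since p ≈ 0.731 > α = 0.05, fail to reject H0; the data do not provide sufficient evidence against H0.

-0.6916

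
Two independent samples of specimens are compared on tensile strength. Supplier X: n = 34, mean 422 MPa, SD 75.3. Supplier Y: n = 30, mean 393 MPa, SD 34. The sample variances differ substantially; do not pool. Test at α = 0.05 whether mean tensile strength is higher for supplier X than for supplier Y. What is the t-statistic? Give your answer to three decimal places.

2.024

Let group 1 = supplier X, group 2 = supplier Y. H0: μ_1 = μ_2; H1: μ_1 > μ_2 (Welch's two-sample t-test, right-tailed).
t = (x̄_1 − x̄_2)/√(s_1²/n_1 + s_2²/n_2) = (422 − 393)/√(75.3²/34 + 34²/30) = 2.024
Welch–Satterthwaite df ≈ 47.15
p-value = P(T ≥ 2.024) ≈ 0.0243
Since p ≈ 0.0243 < α = 0.05, reject H0; the evidence is statistically significant.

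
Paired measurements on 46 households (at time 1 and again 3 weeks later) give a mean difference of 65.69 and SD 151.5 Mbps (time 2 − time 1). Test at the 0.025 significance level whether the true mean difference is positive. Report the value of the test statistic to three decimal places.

2.941

H0: μ_d = 0; H1: μ_d > 0 (paired t-test on the differences, right-tailed).
t = d̄/(s_d/√n) = 65.69/(151.5/√46) = 2.941
df = n − 1 = 45
p-value = P(T ≥ 2.941) ≈ 0.003
Since p ≈ 0.003 < α = 0.025, reject H0; the evidence is statistically significant.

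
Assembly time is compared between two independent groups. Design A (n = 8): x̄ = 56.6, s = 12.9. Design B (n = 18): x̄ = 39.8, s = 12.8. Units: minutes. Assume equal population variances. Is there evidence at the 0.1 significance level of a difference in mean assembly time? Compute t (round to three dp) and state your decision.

t = 3.082; reject H0

Let group 1 = design A, group 2 = design B. H0: μ_1 = μ_2; H1: μ_1 ≠ μ_2 (two-sample pooled-variance t-test, two-sided).
s_p² = [(8−1)·12.9² + (18−1)·12.8²]/(8+18−2) = 164.59
t = (56.6 − 39.8)/√[164.59·(1/8 + 1/18)] = 3.082
df = n₁ + n₂ − 2 = 24
Two-sided p-value ≈ 0.005
Since p ≈ 0.005 < α = 0.1, reject H0; the data support H1.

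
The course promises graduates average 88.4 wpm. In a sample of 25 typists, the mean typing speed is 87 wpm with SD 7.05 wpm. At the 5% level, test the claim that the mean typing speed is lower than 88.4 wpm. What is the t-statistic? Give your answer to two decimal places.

H0: μ = 88.4; H1: μ < 88.4 (one-sample t-test, left-tailed).
t = (x̄ − μ₀)/(s/√n) = (87 − 88.4)/(7.05/√25) = -0.99
df = n − 1 = 24
p-value = P(T ≤ -0.99) ≈ 0.1653
Since p ≈ 0.1653 > α = 0.05, fail to reject H0; the data do not provide sufficient evidence against H0.

-0.99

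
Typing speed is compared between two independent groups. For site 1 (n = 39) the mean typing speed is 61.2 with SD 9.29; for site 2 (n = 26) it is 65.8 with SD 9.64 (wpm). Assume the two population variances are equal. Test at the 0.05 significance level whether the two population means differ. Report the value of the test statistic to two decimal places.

-1.93

Let group 1 = site 1, group 2 = site 2. H0: μ_1 = μ_2; H1: μ_1 ≠ μ_2 (two-sample pooled-variance t-test, two-sided).
s_p² = [(39−1)·9.29² + (26−1)·9.64²]/(39+26−2) = 88.9333
t = (61.2 − 65.8)/√[88.9333·(1/39 + 1/26)] = -1.93
df = n₁ + n₂ − 2 = 63
Two-sided p-value ≈ 0.059
Since p ≈ 0.059 > α = 0.05, fail to reject H0; the evidence is not statistically significant.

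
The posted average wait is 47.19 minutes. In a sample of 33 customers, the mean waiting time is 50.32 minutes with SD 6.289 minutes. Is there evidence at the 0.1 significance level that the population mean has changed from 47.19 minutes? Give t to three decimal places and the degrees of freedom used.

H0: μ = 47.19; H1: μ ≠ 47.19 (one-sample t-test, two-sided).
t = (x̄ − μ₀)/(s/√n) = (50.32 − 47.19)/(6.289/√33) = 2.859
df = n − 1 = 32
Two-sided p-value ≈ 0.0074
Since p ≈ 0.0074 < α = 0.1, reject H0; the data support H1.

t = 2.859, df = 32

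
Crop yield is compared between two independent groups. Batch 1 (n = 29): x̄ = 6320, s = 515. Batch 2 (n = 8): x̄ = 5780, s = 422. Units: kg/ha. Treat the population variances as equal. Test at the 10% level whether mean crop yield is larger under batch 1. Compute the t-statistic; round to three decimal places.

2.716

Let group 1 = batch 1, group 2 = batch 2. H0: μ_1 = μ_2; H1: μ_1 > μ_2 (two-sample pooled-variance t-test, right-tailed).
s_p² = [(29−1)·515² + (8−1)·422²]/(29+8−2) = 247797
t = (6320 − 5780)/√[247797·(1/29 + 1/8)] = 2.716
df = n₁ + n₂ − 2 = 35
p-value = P(T ≥ 2.716) ≈ 0.0051
Since p ≈ 0.0051 < α = 0.1, reject H0; the data support H1.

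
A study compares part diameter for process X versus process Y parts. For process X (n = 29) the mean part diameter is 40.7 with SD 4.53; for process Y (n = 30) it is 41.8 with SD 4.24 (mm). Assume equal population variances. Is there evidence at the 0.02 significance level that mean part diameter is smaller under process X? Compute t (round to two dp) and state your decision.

t = -0.96; fail to reject H0

Let group 1 = process X, group 2 = process Y. H0: μ_1 = μ_2; H1: μ_1 < μ_2 (two-sample pooled-variance t-test, left-tailed).
s_p² = [(29−1)·4.53² + (30−1)·4.24²]/(29+30−2) = 19.2269
t = (40.7 − 41.8)/√[19.2269·(1/29 + 1/30)] = -0.96
df = n₁ + n₂ − 2 = 57
p-value = P(T ≤ -0.96) ≈ 0.170
Since p ≈ 0.170 > α = 0.02, fail to reject H0; the data do not provide sufficient evidence against H0.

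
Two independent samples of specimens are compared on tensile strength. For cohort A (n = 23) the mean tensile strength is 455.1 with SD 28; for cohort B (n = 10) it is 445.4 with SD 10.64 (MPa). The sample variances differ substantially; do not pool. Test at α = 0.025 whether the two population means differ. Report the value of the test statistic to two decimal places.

Let group 1 = cohort A, group 2 = cohort B. H0: μ_1 = μ_2; H1: μ_1 ≠ μ_2 (Welch's two-sample t-test, two-sided).
t = (x̄_1 − x̄_2)/√(s_1²/n_1 + s_2²/n_2) = (455.1 − 445.4)/√(28²/23 + 10.64²/10) = 1.44
Welch–Satterthwaite df ≈ 30.75
Two-sided p-value ≈ 0.160
Since p ≈ 0.160 > α = 0.025, fail to reject H0; the evidence is not statistically significant.

1.44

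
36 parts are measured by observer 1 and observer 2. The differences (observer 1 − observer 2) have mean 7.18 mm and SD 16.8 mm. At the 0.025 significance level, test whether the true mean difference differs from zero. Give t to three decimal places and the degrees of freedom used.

t = 2.564, df = 35

H0: μ_d = 0; H1: μ_d ≠ 0 (paired t-test on the differences, two-sided).
t = d̄/(s_d/√n) = 7.18/(16.8/√36) = 2.564
df = n − 1 = 35
Two-sided p-value ≈ 0.0148
Since p ≈ 0.0148 < α = 0.025, reject H0; the data support H1.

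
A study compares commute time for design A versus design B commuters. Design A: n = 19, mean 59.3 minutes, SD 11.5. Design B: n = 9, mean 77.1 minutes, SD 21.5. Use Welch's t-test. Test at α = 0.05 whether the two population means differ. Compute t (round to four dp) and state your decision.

t = -2.3308; reject H0

Let group 1 = design A, group 2 = design B. H0: μ_1 = μ_2; H1: μ_1 ≠ μ_2 (Welch's two-sample t-test, two-sided).
t = (x̄_1 − x̄_2)/√(s_1²/n_1 + s_2²/n_2) = (59.3 − 77.1)/√(11.5²/19 + 21.5²/9) = -2.3308
Welch–Satterthwaite df ≈ 10.23
Two-sided p-value ≈ 0.041
Since p ≈ 0.041 < α = 0.05, reject H0; the data support H1.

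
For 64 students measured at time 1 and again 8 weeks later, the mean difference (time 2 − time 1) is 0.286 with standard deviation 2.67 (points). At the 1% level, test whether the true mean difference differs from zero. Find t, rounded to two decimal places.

0.86

H0: μ_d = 0; H1: μ_d ≠ 0 (paired t-test on the differences, two-sided).
t = d̄/(s_d/√n) = 0.286/(2.67/√64) = 0.86
df = n − 1 = 63
Two-sided p-value ≈ 0.3947
Since p ≈ 0.3947 > α = 0.01, fail to reject H0; the evidence is not statistically significant.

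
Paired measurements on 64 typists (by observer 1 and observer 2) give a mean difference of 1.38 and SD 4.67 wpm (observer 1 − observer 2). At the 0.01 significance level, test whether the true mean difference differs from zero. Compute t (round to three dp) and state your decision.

t = 2.364; fail to reject H0

H0: μ_d = 0; H1: μ_d ≠ 0 (paired t-test on the differences, two-sided).
t = d̄/(s_d/√n) = 1.38/(4.67/√64) = 2.364
df = n − 1 = 63
Two-sided p-value ≈ 0.0212
Since p ≈ 0.0212 > α = 0.01, fail to reject H0; the data do not provide sufficient evidence against H0.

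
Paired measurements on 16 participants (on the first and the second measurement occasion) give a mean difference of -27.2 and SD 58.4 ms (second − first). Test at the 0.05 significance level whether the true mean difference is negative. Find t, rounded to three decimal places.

-1.863

H0: μ_d = 0; H1: μ_d < 0 (paired t-test on the differences, left-tailed).
t = d̄/(s_d/√n) = -27.2/(58.4/√16) = -1.863
df = n − 1 = 15
p-value = P(T ≤ -1.863) ≈ 0.0411
Since p ≈ 0.0411 < α = 0.05, reject H0; the evidence is statistically significant.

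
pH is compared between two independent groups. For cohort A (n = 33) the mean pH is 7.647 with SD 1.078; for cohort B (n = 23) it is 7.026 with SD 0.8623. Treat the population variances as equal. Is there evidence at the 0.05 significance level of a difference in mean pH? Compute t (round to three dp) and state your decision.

t = 2.296; reject H0

Let group 1 = cohort A, group 2 = cohort B. H0: μ_1 = μ_2; H1: μ_1 ≠ μ_2 (two-sample pooled-variance t-test, two-sided).
s_p² = [(33−1)·1.078² + (23−1)·0.8623²]/(33+23−2) = 0.991575
t = (7.647 − 7.026)/√[0.991575·(1/33 + 1/23)] = 2.296
df = n₁ + n₂ − 2 = 54
Two-sided p-value ≈ 0.0256
Since p ≈ 0.0256 < α = 0.05, reject H0; the data support H1.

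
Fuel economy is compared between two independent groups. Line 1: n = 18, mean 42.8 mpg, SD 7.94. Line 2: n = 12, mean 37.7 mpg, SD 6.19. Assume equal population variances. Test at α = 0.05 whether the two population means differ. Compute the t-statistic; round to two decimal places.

1.87

Let group 1 = line 1, group 2 = line 2. H0: μ_1 = μ_2; H1: μ_1 ≠ μ_2 (two-sample pooled-variance t-test, two-sided).
s_p² = [(18−1)·7.94² + (12−1)·6.19²]/(18+12−2) = 53.3292
t = (42.8 − 37.7)/√[53.3292·(1/18 + 1/12)] = 1.87
df = n₁ + n₂ − 2 = 28
Two-sided p-value ≈ 0.0714
Since p ≈ 0.0714 > α = 0.05, fail to reject H0; the evidence is not statistically significant.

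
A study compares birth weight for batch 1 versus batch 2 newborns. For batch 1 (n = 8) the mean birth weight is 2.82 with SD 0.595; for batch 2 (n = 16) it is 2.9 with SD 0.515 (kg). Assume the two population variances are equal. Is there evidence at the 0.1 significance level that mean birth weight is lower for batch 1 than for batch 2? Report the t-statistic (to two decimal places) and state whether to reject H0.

t = -0.34; fail to reject H0

Let group 1 = batch 1, group 2 = batch 2. H0: μ_1 = μ_2; H1: μ_1 < μ_2 (two-sample pooled-variance t-test, left-tailed).
s_p² = [(8−1)·0.595² + (16−1)·0.515²]/(8+16−2) = 0.29348
t = (2.82 − 2.9)/√[0.29348·(1/8 + 1/16)] = -0.34
df = n₁ + n₂ − 2 = 22
p-value = P(T ≤ -0.34) ≈ 0.3682
Since p ≈ 0.3682 > α = 0.1, fail to reject H0; the data do not provide sufficient evidence against H0.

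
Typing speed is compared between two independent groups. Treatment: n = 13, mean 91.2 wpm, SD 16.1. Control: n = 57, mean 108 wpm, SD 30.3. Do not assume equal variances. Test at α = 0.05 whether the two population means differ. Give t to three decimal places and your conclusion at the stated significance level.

Let group 1 = treatment, group 2 = control. H0: μ_1 = μ_2; H1: μ_1 ≠ μ_2 (Welch's two-sample t-test, two-sided).
t = (x̄_1 − x̄_2)/√(s_1²/n_1 + s_2²/n_2) = (91.2 − 108)/√(16.1²/13 + 30.3²/57) = -2.798
Welch–Satterthwaite df ≈ 34.41
Two-sided p-value ≈ 0.0084
Since p ≈ 0.0084 < α = 0.05, reject H0; the data support H1.

t = -2.798; reject H0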